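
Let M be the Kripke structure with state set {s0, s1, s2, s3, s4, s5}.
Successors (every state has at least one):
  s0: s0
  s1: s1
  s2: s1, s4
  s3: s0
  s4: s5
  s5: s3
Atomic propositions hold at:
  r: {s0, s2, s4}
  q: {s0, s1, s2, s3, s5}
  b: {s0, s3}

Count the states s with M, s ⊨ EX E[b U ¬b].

Sat(¬b) = {s1, s2, s4, s5}
E[b U ¬b]: least fixpoint, start Z0 = Sat(¬b) = {s1, s2, s4, s5}, add states in Sat(b) with some successor in Z. Already a fixed point.
Sat(E[b U ¬b]) = {s1, s2, s4, s5}
Sat(EX E[b U ¬b]) = {s : some successor in {s1, s2, s4, s5}} = {s1, s2, s4}
|Sat(EX E[b U ¬b])| = |{s1, s2, s4}| = 3.

3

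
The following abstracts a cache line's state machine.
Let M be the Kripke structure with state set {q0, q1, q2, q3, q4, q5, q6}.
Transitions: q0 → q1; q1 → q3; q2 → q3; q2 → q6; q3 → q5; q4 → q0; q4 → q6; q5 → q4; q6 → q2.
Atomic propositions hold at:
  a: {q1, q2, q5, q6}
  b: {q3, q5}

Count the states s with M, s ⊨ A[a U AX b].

2

Sat(AX b) = {s : every successor in {q3, q5}} = {q1, q3}
A[a U AX b]: least fixpoint, start Z0 = Sat(AX b) = {q1, q3}, add states in Sat(a) with every successor in Z. Already a fixed point.
Sat(A[a U AX b]) = {q1, q3}
|Sat(A[a U AX b])| = |{q1, q3}| = 2.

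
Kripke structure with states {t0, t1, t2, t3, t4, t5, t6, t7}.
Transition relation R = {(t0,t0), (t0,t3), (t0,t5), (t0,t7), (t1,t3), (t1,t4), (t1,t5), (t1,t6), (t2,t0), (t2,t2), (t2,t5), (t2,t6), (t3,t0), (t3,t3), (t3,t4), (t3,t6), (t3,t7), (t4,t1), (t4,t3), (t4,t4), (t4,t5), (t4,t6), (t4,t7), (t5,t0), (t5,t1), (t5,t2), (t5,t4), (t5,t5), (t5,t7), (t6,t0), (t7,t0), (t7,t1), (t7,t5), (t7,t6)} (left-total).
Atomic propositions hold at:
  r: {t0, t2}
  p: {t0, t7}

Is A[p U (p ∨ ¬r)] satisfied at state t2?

Sat(¬r) = {t1, t3, t4, t5, t6, t7}
Sat(p ∨ ¬r) = {t0, t1, t3, t4, t5, t6, t7}
A[p U (p ∨ ¬r)]: least fixpoint, start Z0 = Sat((p ∨ ¬r)) = {t0, t1, t3, t4, t5, t6, t7}, add states in Sat(p) with every successor in Z. Already a fixed point.
Sat(A[p U (p ∨ ¬r)]) = {t0, t1, t3, t4, t5, t6, t7}
t2 ∉ Sat(A[p U (p ∨ ¬r)]) = {t0, t1, t3, t4, t5, t6, t7}, so the formula does not hold at t2.

No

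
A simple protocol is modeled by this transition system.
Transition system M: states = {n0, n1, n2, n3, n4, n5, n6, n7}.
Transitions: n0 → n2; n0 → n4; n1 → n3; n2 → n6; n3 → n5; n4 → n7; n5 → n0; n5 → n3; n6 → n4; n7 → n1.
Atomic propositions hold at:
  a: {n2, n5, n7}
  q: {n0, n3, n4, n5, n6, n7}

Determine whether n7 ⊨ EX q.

No

Sat(EX q) = {s : some successor in {n0, n3, n4, n5, n6, n7}} = {n0, n1, n2, n3, n4, n5, n6}
n7 ∉ Sat(EX q) = {n0, n1, n2, n3, n4, n5, n6}, so the formula does not hold at n7.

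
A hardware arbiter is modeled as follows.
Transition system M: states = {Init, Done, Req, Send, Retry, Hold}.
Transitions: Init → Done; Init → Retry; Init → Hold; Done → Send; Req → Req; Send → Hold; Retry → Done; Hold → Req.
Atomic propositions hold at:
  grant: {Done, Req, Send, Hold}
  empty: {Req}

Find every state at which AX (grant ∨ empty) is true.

{Done, Req, Send, Retry, Hold}

Sat(grant ∨ empty) = {Done, Req, Send, Hold}
Sat(AX (grant ∨ empty)) = {s : every successor in {Done, Req, Send, Hold}} = {Done, Req, Send, Retry, Hold}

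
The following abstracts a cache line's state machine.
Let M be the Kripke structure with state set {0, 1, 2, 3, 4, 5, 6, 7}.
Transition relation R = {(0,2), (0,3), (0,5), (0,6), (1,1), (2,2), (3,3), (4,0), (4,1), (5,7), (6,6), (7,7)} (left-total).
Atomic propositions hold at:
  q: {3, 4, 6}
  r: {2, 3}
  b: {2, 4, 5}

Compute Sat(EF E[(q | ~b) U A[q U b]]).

Sat(~b) = {0, 1, 3, 6, 7}
Sat(q | ~b) = {0, 1, 3, 4, 6, 7}
A[q U b]: least fixpoint, start Z0 = Sat(b) = {2, 4, 5}, add states in Sat(q) with every successor in Z. Already a fixed point.
Sat(A[q U b]) = {2, 4, 5}
E[(q | ~b) U A[q U b]]: least fixpoint, start Z0 = Sat(A[q U b]) = {2, 4, 5}, add states in Sat(q | ~b) with some successor in Z. Z1 = {0, 2, 4, 5}; fixed.
Sat(E[(q | ~b) U A[q U b]]) = {0, 2, 4, 5}
EF E[(q | ~b) U A[q U b]]: least fixpoint, start Z0 = {0, 2, 4, 5}, add states with some successor in Z. Already a fixed point.
Sat(EF E[(q | ~b) U A[q U b]]) = {0, 2, 4, 5}

{0, 2, 4, 5}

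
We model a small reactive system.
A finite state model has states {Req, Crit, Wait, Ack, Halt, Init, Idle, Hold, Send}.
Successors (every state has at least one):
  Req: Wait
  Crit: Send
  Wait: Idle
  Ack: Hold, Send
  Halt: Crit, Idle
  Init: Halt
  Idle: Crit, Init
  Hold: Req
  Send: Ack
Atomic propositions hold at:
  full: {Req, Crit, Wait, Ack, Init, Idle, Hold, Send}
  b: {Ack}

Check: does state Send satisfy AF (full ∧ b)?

Yes

Sat(full ∧ b) = {Ack}
AF (full ∧ b): least fixpoint, start Z0 = {Ack}, add states with every successor in Z. Z1 = {Ack, Send}; Z2 = {Crit, Ack, Send}; fixed.
Sat(AF (full ∧ b)) = {Crit, Ack, Send}
Send ∈ Sat(AF (full ∧ b)) = {Crit, Ack, Send}, so the formula holds at Send.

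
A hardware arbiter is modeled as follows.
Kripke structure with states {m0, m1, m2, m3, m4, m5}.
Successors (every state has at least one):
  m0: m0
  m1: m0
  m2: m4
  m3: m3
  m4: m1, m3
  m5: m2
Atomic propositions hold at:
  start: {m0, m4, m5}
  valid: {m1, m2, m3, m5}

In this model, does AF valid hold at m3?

Yes

AF valid: least fixpoint, start Z0 = {m1, m2, m3, m5}, add states with every successor in Z. Z1 = {m1, m2, m3, m4, m5}; fixed.
Sat(AF valid) = {m1, m2, m3, m4, m5}
m3 ∈ Sat(AF valid) = {m1, m2, m3, m4, m5}, so the formula holds at m3.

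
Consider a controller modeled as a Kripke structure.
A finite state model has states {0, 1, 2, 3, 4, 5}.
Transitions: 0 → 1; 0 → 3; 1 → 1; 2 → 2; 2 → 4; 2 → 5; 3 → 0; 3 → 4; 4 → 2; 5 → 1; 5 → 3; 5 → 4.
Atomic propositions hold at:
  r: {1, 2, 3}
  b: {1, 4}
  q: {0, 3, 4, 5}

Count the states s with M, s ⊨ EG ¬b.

Sat(¬b) = {0, 2, 3, 5}
EG ¬b: greatest fixpoint, start Z0 = {0, 2, 3, 5}, keep only states in Sat with some successor in Z. Already a fixed point.
Sat(EG ¬b) = {0, 2, 3, 5}
|Sat(EG ¬b)| = |{0, 2, 3, 5}| = 4.

4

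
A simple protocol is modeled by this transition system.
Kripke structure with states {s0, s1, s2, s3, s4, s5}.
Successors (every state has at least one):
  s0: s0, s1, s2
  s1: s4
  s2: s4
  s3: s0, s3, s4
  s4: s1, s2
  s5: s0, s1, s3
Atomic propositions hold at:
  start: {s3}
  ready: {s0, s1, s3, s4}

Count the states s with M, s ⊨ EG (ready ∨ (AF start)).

4

AF start: least fixpoint, start Z0 = {s3}, add states with every successor in Z. Already a fixed point.
Sat(AF start) = {s3}
Sat(ready ∨ (AF start)) = {s0, s1, s3, s4}
EG (ready ∨ (AF start)): greatest fixpoint, start Z0 = {s0, s1, s3, s4}, keep only states in Sat with some successor in Z. Already a fixed point.
Sat(EG (ready ∨ (AF start))) = {s0, s1, s3, s4}
|Sat(EG (ready ∨ (AF start)))| = |{s0, s1, s3, s4}| = 4.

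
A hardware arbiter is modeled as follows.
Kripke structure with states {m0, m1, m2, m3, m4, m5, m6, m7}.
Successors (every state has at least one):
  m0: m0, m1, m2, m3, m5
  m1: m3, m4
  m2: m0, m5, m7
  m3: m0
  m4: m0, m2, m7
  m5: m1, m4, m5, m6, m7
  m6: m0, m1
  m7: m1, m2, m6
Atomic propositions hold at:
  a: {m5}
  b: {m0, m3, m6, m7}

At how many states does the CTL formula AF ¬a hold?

7

Sat(¬a) = {m0, m1, m2, m3, m4, m6, m7}
AF ¬a: least fixpoint, start Z0 = {m0, m1, m2, m3, m4, m6, m7}, add states with every successor in Z. Already a fixed point.
Sat(AF ¬a) = {m0, m1, m2, m3, m4, m6, m7}
|Sat(AF ¬a)| = |{m0, m1, m2, m3, m4, m6, m7}| = 7.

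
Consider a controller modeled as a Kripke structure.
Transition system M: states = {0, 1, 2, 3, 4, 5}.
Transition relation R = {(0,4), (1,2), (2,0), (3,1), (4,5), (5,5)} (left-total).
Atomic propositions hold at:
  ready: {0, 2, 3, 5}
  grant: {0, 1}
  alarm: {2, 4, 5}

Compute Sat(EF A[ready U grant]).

{0, 1, 2, 3}

A[ready U grant]: least fixpoint, start Z0 = Sat(grant) = {0, 1}, add states in Sat(ready) with every successor in Z. Z1 = {0, 1, 2, 3}; fixed.
Sat(A[ready U grant]) = {0, 1, 2, 3}
EF A[ready U grant]: least fixpoint, start Z0 = {0, 1, 2, 3}, add states with some successor in Z. Already a fixed point.
Sat(EF A[ready U grant]) = {0, 1, 2, 3}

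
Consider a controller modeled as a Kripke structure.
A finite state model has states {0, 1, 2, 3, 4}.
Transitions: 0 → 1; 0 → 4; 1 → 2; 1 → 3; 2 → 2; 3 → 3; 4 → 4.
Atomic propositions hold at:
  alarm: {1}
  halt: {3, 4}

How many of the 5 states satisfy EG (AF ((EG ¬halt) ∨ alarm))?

Sat(¬halt) = {0, 1, 2}
EG ¬halt: greatest fixpoint, start Z0 = {0, 1, 2}, keep only states in Sat with some successor in Z. Already a fixed point.
Sat(EG ¬halt) = {0, 1, 2}
Sat((EG ¬halt) ∨ alarm) = {0, 1, 2}
AF ((EG ¬halt) ∨ alarm): least fixpoint, start Z0 = {0, 1, 2}, add states with every successor in Z. Already a fixed point.
Sat(AF ((EG ¬halt) ∨ alarm)) = {0, 1, 2}
EG (AF ((EG ¬halt) ∨ alarm)): greatest fixpoint, start Z0 = {0, 1, 2}, keep only states in Sat with some successor in Z. Already a fixed point.
Sat(EG (AF ((EG ¬halt) ∨ alarm))) = {0, 1, 2}
|Sat(EG (AF ((EG ¬halt) ∨ alarm)))| = |{0, 1, 2}| = 3.

3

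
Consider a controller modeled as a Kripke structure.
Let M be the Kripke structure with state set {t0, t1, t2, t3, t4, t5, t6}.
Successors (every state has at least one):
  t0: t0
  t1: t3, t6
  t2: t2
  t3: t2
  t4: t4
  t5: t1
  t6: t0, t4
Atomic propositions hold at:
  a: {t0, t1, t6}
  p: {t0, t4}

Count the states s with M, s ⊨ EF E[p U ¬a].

6

Sat(¬a) = {t2, t3, t4, t5}
E[p U ¬a]: least fixpoint, start Z0 = Sat(¬a) = {t2, t3, t4, t5}, add states in Sat(p) with some successor in Z. Already a fixed point.
Sat(E[p U ¬a]) = {t2, t3, t4, t5}
EF E[p U ¬a]: least fixpoint, start Z0 = {t2, t3, t4, t5}, add states with some successor in Z. Z1 = {t1, t2, t3, t4, t5, t6}; fixed.
Sat(EF E[p U ¬a]) = {t1, t2, t3, t4, t5, t6}
|Sat(EF E[p U ¬a])| = |{t1, t2, t3, t4, t5, t6}| = 6.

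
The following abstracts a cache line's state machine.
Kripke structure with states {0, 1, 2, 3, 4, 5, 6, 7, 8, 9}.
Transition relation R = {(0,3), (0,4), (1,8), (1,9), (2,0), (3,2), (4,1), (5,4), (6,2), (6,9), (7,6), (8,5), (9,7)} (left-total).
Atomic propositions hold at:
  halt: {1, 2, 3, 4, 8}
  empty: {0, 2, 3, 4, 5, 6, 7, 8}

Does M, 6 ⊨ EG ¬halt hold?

Sat(¬halt) = {0, 5, 6, 7, 9}
EG ¬halt: greatest fixpoint, start Z0 = {0, 5, 6, 7, 9}, keep only states in Sat with some successor in Z. Z1 = {6, 7, 9}; fixed.
Sat(EG ¬halt) = {6, 7, 9}
6 ∈ Sat(EG ¬halt) = {6, 7, 9}, so the formula holds at 6.

Yes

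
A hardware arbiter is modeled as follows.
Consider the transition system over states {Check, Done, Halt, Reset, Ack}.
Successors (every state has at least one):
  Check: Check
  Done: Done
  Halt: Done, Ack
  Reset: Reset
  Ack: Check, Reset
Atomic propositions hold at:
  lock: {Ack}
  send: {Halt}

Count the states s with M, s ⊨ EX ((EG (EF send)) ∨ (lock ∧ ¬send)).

1

EF send: least fixpoint, start Z0 = {Halt}, add states with some successor in Z. Already a fixed point.
Sat(EF send) = {Halt}
EG (EF send): greatest fixpoint, start Z0 = {Halt}, keep only states in Sat with some successor in Z. Z1 = ∅; fixed.
Sat(EG (EF send)) = ∅
Sat(¬send) = {Check, Done, Reset, Ack}
Sat(lock ∧ ¬send) = {Ack}
Sat((EG (EF send)) ∨ (lock ∧ ¬send)) = {Ack}
Sat(EX ((EG (EF send)) ∨ (lock ∧ ¬send))) = {s : some successor in {Ack}} = {Halt}
|Sat(EX ((EG (EF send)) ∨ (lock ∧ ¬send)))| = |{Halt}| = 1.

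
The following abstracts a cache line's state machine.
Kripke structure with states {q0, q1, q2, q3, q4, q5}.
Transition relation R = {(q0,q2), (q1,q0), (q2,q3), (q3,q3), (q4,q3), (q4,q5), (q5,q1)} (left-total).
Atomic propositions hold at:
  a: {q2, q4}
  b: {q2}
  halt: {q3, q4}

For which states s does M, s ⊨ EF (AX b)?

Sat(AX b) = {s : every successor in {q2}} = {q0}
EF (AX b): least fixpoint, start Z0 = {q0}, add states with some successor in Z. Z1 = {q0, q1}; Z2 = {q0, q1, q5}; Z3 = {q0, q1, q4, q5}; fixed.
Sat(EF (AX b)) = {q0, q1, q4, q5}

{q0, q1, q4, q5}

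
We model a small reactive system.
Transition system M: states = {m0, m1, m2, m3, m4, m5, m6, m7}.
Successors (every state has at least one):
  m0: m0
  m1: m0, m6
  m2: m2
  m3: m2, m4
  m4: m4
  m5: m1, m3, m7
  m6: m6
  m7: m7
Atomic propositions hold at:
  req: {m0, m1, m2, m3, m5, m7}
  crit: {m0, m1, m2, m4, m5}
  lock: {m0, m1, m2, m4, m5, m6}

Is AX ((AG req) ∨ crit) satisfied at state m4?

AG req: greatest fixpoint, start Z0 = {m0, m1, m2, m3, m5, m7}, keep only states in Sat with every successor in Z. Z1 = {m0, m2, m5, m7}; Z2 = {m0, m2, m7}; fixed.
Sat(AG req) = {m0, m2, m7}
Sat((AG req) ∨ crit) = {m0, m1, m2, m4, m5, m7}
Sat(AX ((AG req) ∨ crit)) = {s : every successor in {m0, m1, m2, m4, m5, m7}} = {m0, m2, m3, m4, m7}
m4 ∈ Sat(AX ((AG req) ∨ crit)) = {m0, m2, m3, m4, m7}, so the formula holds at m4.

Yes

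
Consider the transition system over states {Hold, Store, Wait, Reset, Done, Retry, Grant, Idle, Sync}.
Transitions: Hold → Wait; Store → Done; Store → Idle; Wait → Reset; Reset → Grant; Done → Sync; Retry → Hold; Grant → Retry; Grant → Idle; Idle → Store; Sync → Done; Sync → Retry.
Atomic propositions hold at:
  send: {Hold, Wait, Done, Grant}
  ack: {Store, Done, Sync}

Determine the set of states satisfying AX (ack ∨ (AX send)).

Sat(AX send) = {s : every successor in {Hold, Wait, Done, Grant}} = {Hold, Reset, Retry}
Sat(ack ∨ (AX send)) = {Hold, Store, Reset, Done, Retry, Sync}
Sat(AX (ack ∨ (AX send))) = {s : every successor in {Hold, Store, Reset, Done, Retry, Sync}} = {Wait, Done, Retry, Idle, Sync}

{Wait, Done, Retry, Idle, Sync}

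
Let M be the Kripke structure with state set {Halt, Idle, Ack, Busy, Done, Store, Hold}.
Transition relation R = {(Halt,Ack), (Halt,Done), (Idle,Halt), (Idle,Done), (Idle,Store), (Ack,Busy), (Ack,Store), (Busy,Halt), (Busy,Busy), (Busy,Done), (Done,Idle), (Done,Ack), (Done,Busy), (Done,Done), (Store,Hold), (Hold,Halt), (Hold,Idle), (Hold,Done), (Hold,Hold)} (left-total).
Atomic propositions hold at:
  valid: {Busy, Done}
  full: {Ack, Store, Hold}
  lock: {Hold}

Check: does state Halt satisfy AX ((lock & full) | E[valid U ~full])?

Sat(lock & full) = {Hold}
Sat(~full) = {Halt, Idle, Busy, Done}
E[valid U ~full]: least fixpoint, start Z0 = Sat(~full) = {Halt, Idle, Busy, Done}, add states in Sat(valid) with some successor in Z. Already a fixed point.
Sat(E[valid U ~full]) = {Halt, Idle, Busy, Done}
Sat((lock & full) | E[valid U ~full]) = {Halt, Idle, Busy, Done, Hold}
Sat(AX ((lock & full) | E[valid U ~full])) = {s : every successor in {Halt, Idle, Busy, Done, Hold}} = {Busy, Store, Hold}
Halt ∉ Sat(AX ((lock & full) | E[valid U ~full])) = {Busy, Store, Hold}, so the formula does not hold at Halt.

No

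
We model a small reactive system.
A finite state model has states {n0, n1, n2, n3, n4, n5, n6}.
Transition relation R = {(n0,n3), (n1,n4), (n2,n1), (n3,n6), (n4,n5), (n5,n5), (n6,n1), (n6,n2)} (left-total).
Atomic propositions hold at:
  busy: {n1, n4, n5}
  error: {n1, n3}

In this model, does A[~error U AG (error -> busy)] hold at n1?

Yes

Sat(~error) = {n0, n2, n4, n5, n6}
Sat(error -> busy) = {n0, n1, n2, n4, n5, n6}
AG (error -> busy): greatest fixpoint, start Z0 = {n0, n1, n2, n4, n5, n6}, keep only states in Sat with every successor in Z. Z1 = {n1, n2, n4, n5, n6}; fixed.
Sat(AG (error -> busy)) = {n1, n2, n4, n5, n6}
A[~error U AG (error -> busy)]: least fixpoint, start Z0 = Sat(AG (error -> busy)) = {n1, n2, n4, n5, n6}, add states in Sat(~error) with every successor in Z. Already a fixed point.
Sat(A[~error U AG (error -> busy)]) = {n1, n2, n4, n5, n6}
n1 ∈ Sat(A[~error U AG (error -> busy)]) = {n1, n2, n4, n5, n6}, so the formula holds at n1.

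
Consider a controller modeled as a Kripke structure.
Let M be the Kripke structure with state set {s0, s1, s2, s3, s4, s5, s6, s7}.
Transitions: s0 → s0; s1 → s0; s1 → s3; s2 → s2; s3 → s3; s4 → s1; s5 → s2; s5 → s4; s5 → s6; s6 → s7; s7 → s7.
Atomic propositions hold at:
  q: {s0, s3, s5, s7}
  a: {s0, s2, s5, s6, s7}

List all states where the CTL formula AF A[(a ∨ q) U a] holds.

{s0, s2, s5, s6, s7}

Sat(a ∨ q) = {s0, s2, s3, s5, s6, s7}
A[(a ∨ q) U a]: least fixpoint, start Z0 = Sat(a) = {s0, s2, s5, s6, s7}, add states in Sat(a ∨ q) with every successor in Z. Already a fixed point.
Sat(A[(a ∨ q) U a]) = {s0, s2, s5, s6, s7}
AF A[(a ∨ q) U a]: least fixpoint, start Z0 = {s0, s2, s5, s6, s7}, add states with every successor in Z. Already a fixed point.
Sat(AF A[(a ∨ q) U a]) = {s0, s2, s5, s6, s7}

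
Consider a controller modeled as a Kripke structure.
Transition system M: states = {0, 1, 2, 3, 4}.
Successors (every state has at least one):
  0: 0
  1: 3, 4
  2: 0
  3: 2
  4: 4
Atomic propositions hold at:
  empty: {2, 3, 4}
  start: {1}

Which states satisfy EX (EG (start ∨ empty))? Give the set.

{1, 4}

Sat(start ∨ empty) = {1, 2, 3, 4}
EG (start ∨ empty): greatest fixpoint, start Z0 = {1, 2, 3, 4}, keep only states in Sat with some successor in Z. Z1 = {1, 3, 4}; Z2 = {1, 4}; fixed.
Sat(EG (start ∨ empty)) = {1, 4}
Sat(EX (EG (start ∨ empty))) = {s : some successor in {1, 4}} = {1, 4}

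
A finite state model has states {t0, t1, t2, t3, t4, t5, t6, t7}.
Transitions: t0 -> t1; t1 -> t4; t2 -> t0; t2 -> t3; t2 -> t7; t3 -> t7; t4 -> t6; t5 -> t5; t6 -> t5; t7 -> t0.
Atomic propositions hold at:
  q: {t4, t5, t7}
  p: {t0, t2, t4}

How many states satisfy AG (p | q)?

1

Sat(p | q) = {t0, t2, t4, t5, t7}
AG (p | q): greatest fixpoint, start Z0 = {t0, t2, t4, t5, t7}, keep only states in Sat with every successor in Z. Z1 = {t5, t7}; Z2 = {t5}; fixed.
Sat(AG (p | q)) = {t5}
|Sat(AG (p | q))| = |{t5}| = 1.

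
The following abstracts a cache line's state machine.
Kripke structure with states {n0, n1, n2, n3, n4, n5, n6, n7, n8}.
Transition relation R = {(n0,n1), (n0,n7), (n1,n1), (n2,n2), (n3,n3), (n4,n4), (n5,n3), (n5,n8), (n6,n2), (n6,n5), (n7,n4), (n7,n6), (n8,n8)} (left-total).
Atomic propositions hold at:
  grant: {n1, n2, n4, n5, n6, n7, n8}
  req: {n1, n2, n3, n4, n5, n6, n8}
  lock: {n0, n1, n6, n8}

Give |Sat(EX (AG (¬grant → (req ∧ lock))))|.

8

Sat(¬grant) = {n0, n3}
Sat(req ∧ lock) = {n1, n6, n8}
Sat(¬grant → (req ∧ lock)) = {n1, n2, n4, n5, n6, n7, n8}
AG (¬grant → (req ∧ lock)): greatest fixpoint, start Z0 = {n1, n2, n4, n5, n6, n7, n8}, keep only states in Sat with every successor in Z. Z1 = {n1, n2, n4, n6, n7, n8}; Z2 = {n1, n2, n4, n7, n8}; Z3 = {n1, n2, n4, n8}; fixed.
Sat(AG (¬grant → (req ∧ lock))) = {n1, n2, n4, n8}
Sat(EX (AG (¬grant → (req ∧ lock)))) = {s : some successor in {n1, n2, n4, n8}} = {n0, n1, n2, n4, n5, n6, n7, n8}
|Sat(EX (AG (¬grant → (req ∧ lock))))| = |{n0, n1, n2, n4, n5, n6, n7, n8}| = 8.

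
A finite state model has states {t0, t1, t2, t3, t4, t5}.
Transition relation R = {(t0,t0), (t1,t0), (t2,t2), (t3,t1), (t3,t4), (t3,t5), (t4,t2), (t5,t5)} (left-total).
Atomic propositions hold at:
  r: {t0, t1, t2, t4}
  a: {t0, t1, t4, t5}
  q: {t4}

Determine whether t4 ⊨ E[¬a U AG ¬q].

Sat(¬a) = {t2, t3}
Sat(¬q) = {t0, t1, t2, t3, t5}
AG ¬q: greatest fixpoint, start Z0 = {t0, t1, t2, t3, t5}, keep only states in Sat with every successor in Z. Z1 = {t0, t1, t2, t5}; fixed.
Sat(AG ¬q) = {t0, t1, t2, t5}
E[¬a U AG ¬q]: least fixpoint, start Z0 = Sat(AG ¬q) = {t0, t1, t2, t5}, add states in Sat(¬a) with some successor in Z. Z1 = {t0, t1, t2, t3, t5}; fixed.
Sat(E[¬a U AG ¬q]) = {t0, t1, t2, t3, t5}
t4 ∉ Sat(E[¬a U AG ¬q]) = {t0, t1, t2, t3, t5}, so the formula does not hold at t4.

No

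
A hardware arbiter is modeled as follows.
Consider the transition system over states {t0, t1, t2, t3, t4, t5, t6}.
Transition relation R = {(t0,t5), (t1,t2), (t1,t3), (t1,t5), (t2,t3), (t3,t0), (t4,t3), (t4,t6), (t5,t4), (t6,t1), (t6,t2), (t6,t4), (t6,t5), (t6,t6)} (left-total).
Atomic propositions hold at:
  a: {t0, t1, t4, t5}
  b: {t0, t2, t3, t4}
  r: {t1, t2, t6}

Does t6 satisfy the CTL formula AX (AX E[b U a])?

E[b U a]: least fixpoint, start Z0 = Sat(a) = {t0, t1, t4, t5}, add states in Sat(b) with some successor in Z. Z1 = {t0, t1, t3, t4, t5}; Z2 = {t0, t1, t2, t3, t4, t5}; fixed.
Sat(E[b U a]) = {t0, t1, t2, t3, t4, t5}
Sat(AX E[b U a]) = {s : every successor in {t0, t1, t2, t3, t4, t5}} = {t0, t1, t2, t3, t5}
Sat(AX (AX E[b U a])) = {s : every successor in {t0, t1, t2, t3, t5}} = {t0, t1, t2, t3}
t6 ∉ Sat(AX (AX E[b U a])) = {t0, t1, t2, t3}, so the formula does not hold at t6.

No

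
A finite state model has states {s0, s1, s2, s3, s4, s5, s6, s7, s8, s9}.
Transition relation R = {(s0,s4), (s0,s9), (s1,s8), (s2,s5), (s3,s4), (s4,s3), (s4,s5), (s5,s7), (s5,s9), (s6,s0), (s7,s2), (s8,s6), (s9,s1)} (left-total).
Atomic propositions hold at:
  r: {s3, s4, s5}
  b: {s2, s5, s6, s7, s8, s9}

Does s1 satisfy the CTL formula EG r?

EG r: greatest fixpoint, start Z0 = {s3, s4, s5}, keep only states in Sat with some successor in Z. Z1 = {s3, s4}; fixed.
Sat(EG r) = {s3, s4}
s1 ∉ Sat(EG r) = {s3, s4}, so the formula does not hold at s1.

No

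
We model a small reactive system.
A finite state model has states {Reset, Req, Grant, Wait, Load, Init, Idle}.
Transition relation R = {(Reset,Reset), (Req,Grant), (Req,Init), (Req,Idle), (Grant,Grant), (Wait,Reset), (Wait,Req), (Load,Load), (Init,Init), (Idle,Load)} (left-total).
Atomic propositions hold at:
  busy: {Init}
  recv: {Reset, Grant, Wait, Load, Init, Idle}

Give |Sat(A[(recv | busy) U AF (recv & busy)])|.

1

Sat(recv | busy) = {Reset, Grant, Wait, Load, Init, Idle}
Sat(recv & busy) = {Init}
AF (recv & busy): least fixpoint, start Z0 = {Init}, add states with every successor in Z. Already a fixed point.
Sat(AF (recv & busy)) = {Init}
A[(recv | busy) U AF (recv & busy)]: least fixpoint, start Z0 = Sat(AF (recv & busy)) = {Init}, add states in Sat(recv | busy) with every successor in Z. Already a fixed point.
Sat(A[(recv | busy) U AF (recv & busy)]) = {Init}
|Sat(A[(recv | busy) U AF (recv & busy)])| = |{Init}| = 1.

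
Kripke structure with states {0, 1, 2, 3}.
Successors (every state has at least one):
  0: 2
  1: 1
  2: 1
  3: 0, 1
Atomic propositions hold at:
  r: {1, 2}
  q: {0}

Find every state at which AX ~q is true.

{0, 1, 2}

Sat(~q) = {1, 2, 3}
Sat(AX ~q) = {s : every successor in {1, 2, 3}} = {0, 1, 2}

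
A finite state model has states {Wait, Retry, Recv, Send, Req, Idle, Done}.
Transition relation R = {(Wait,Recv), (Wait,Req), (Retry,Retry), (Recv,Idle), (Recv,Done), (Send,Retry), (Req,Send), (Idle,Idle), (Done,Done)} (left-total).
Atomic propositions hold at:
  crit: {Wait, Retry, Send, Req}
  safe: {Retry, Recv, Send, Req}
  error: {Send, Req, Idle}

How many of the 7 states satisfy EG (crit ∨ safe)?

4

Sat(crit ∨ safe) = {Wait, Retry, Recv, Send, Req}
EG (crit ∨ safe): greatest fixpoint, start Z0 = {Wait, Retry, Recv, Send, Req}, keep only states in Sat with some successor in Z. Z1 = {Wait, Retry, Send, Req}; fixed.
Sat(EG (crit ∨ safe)) = {Wait, Retry, Send, Req}
|Sat(EG (crit ∨ safe))| = |{Wait, Retry, Send, Req}| = 4.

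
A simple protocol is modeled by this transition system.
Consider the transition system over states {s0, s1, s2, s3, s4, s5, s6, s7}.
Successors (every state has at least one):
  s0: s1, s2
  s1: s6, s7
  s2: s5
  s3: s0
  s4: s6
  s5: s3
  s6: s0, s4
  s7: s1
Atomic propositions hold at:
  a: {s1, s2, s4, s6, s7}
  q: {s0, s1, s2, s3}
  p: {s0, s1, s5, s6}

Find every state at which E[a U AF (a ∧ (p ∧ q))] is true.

Sat(p ∧ q) = {s0, s1}
Sat(a ∧ (p ∧ q)) = {s1}
AF (a ∧ (p ∧ q)): least fixpoint, start Z0 = {s1}, add states with every successor in Z. Z1 = {s1, s7}; fixed.
Sat(AF (a ∧ (p ∧ q))) = {s1, s7}
E[a U AF (a ∧ (p ∧ q))]: least fixpoint, start Z0 = Sat(AF (a ∧ (p ∧ q))) = {s1, s7}, add states in Sat(a) with some successor in Z. Already a fixed point.
Sat(E[a U AF (a ∧ (p ∧ q))]) = {s1, s7}

{s1, s7}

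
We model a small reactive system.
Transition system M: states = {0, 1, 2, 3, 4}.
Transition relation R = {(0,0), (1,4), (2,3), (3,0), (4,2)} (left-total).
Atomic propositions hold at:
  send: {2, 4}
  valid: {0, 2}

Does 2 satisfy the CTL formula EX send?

Sat(EX send) = {s : some successor in {2, 4}} = {1, 4}
2 ∉ Sat(EX send) = {1, 4}, so the formula does not hold at 2.

No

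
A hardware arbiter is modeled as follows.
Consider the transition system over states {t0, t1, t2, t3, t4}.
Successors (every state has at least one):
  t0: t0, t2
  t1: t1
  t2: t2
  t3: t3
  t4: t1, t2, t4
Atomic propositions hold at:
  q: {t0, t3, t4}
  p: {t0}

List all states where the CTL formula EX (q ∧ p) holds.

Sat(q ∧ p) = {t0}
Sat(EX (q ∧ p)) = {s : some successor in {t0}} = {t0}

{t0}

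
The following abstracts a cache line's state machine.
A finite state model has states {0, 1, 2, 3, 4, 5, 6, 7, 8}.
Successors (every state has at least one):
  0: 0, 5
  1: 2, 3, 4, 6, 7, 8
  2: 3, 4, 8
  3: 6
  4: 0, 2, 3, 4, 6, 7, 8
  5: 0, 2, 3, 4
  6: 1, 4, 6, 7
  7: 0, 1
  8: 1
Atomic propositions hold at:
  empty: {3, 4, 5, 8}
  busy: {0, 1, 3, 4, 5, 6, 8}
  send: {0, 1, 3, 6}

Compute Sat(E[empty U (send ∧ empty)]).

Sat(send ∧ empty) = {3}
E[empty U (send ∧ empty)]: least fixpoint, start Z0 = Sat((send ∧ empty)) = {3}, add states in Sat(empty) with some successor in Z. Z1 = {3, 4, 5}; fixed.
Sat(E[empty U (send ∧ empty)]) = {3, 4, 5}

{3, 4, 5}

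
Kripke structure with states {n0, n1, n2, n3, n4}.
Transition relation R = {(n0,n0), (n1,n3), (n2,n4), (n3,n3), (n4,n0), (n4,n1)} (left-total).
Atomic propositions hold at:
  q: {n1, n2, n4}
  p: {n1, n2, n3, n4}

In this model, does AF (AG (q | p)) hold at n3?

Yes

Sat(q | p) = {n1, n2, n3, n4}
AG (q | p): greatest fixpoint, start Z0 = {n1, n2, n3, n4}, keep only states in Sat with every successor in Z. Z1 = {n1, n2, n3}; Z2 = {n1, n3}; fixed.
Sat(AG (q | p)) = {n1, n3}
AF (AG (q | p)): least fixpoint, start Z0 = {n1, n3}, add states with every successor in Z. Already a fixed point.
Sat(AF (AG (q | p))) = {n1, n3}
n3 ∈ Sat(AF (AG (q | p))) = {n1, n3}, so the formula holds at n3.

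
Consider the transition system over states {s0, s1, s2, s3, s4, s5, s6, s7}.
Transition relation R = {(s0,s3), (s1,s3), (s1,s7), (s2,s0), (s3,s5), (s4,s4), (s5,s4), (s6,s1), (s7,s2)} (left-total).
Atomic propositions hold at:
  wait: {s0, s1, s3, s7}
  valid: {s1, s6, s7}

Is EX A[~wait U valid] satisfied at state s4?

No

Sat(~wait) = {s2, s4, s5, s6}
A[~wait U valid]: least fixpoint, start Z0 = Sat(valid) = {s1, s6, s7}, add states in Sat(~wait) with every successor in Z. Already a fixed point.
Sat(A[~wait U valid]) = {s1, s6, s7}
Sat(EX A[~wait U valid]) = {s : some successor in {s1, s6, s7}} = {s1, s6}
s4 ∉ Sat(EX A[~wait U valid]) = {s1, s6}, so the formula does not hold at s4.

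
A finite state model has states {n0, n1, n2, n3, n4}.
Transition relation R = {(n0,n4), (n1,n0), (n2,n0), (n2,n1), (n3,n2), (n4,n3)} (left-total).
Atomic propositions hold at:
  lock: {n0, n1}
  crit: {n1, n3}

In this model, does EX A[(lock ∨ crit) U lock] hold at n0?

Sat(lock ∨ crit) = {n0, n1, n3}
A[(lock ∨ crit) U lock]: least fixpoint, start Z0 = Sat(lock) = {n0, n1}, add states in Sat(lock ∨ crit) with every successor in Z. Already a fixed point.
Sat(A[(lock ∨ crit) U lock]) = {n0, n1}
Sat(EX A[(lock ∨ crit) U lock]) = {s : some successor in {n0, n1}} = {n1, n2}
n0 ∉ Sat(EX A[(lock ∨ crit) U lock]) = {n1, n2}, so the formula does not hold at n0.

No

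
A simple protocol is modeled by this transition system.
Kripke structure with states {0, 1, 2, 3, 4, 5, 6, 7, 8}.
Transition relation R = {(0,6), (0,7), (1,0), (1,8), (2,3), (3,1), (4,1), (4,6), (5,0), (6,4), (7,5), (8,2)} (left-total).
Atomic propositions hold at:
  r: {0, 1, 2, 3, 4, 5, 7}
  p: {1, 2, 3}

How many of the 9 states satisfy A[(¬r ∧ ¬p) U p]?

4

Sat(¬r) = {6, 8}
Sat(¬p) = {0, 4, 5, 6, 7, 8}
Sat(¬r ∧ ¬p) = {6, 8}
A[(¬r ∧ ¬p) U p]: least fixpoint, start Z0 = Sat(p) = {1, 2, 3}, add states in Sat(¬r ∧ ¬p) with every successor in Z. Z1 = {1, 2, 3, 8}; fixed.
Sat(A[(¬r ∧ ¬p) U p]) = {1, 2, 3, 8}
|Sat(A[(¬r ∧ ¬p) U p])| = |{1, 2, 3, 8}| = 4.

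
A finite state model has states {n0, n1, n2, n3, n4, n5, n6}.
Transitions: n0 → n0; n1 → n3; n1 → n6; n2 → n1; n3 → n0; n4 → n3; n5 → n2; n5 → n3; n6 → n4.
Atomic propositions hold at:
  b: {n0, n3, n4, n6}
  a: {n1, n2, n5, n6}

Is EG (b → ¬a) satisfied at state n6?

No

Sat(¬a) = {n0, n3, n4}
Sat(b → ¬a) = {n0, n1, n2, n3, n4, n5}
EG (b → ¬a): greatest fixpoint, start Z0 = {n0, n1, n2, n3, n4, n5}, keep only states in Sat with some successor in Z. Already a fixed point.
Sat(EG (b → ¬a)) = {n0, n1, n2, n3, n4, n5}
n6 ∉ Sat(EG (b → ¬a)) = {n0, n1, n2, n3, n4, n5}, so the formula does not hold at n6.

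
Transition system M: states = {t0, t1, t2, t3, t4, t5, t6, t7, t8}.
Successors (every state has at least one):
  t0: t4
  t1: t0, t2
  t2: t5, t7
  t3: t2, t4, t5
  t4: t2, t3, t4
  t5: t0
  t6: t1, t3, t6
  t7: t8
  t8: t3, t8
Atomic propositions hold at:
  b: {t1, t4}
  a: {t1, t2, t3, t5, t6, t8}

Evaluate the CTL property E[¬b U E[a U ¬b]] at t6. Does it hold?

Yes

Sat(¬b) = {t0, t2, t3, t5, t6, t7, t8}
E[a U ¬b]: least fixpoint, start Z0 = Sat(¬b) = {t0, t2, t3, t5, t6, t7, t8}, add states in Sat(a) with some successor in Z. Z1 = {t0, t1, t2, t3, t5, t6, t7, t8}; fixed.
Sat(E[a U ¬b]) = {t0, t1, t2, t3, t5, t6, t7, t8}
E[¬b U E[a U ¬b]]: least fixpoint, start Z0 = Sat(E[a U ¬b]) = {t0, t1, t2, t3, t5, t6, t7, t8}, add states in Sat(¬b) with some successor in Z. Already a fixed point.
Sat(E[¬b U E[a U ¬b]]) = {t0, t1, t2, t3, t5, t6, t7, t8}
t6 ∈ Sat(E[¬b U E[a U ¬b]]) = {t0, t1, t2, t3, t5, t6, t7, t8}, so the formula holds at t6.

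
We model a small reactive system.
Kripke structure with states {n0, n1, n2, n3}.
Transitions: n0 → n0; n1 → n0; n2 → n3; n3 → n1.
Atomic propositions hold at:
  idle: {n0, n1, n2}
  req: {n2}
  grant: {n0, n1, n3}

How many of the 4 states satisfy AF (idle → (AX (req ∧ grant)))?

Sat(req ∧ grant) = ∅
Sat(AX (req ∧ grant)) = {s : every successor in ∅} = ∅
Sat(idle → (AX (req ∧ grant))) = {n3}
AF (idle → (AX (req ∧ grant))): least fixpoint, start Z0 = {n3}, add states with every successor in Z. Z1 = {n2, n3}; fixed.
Sat(AF (idle → (AX (req ∧ grant)))) = {n2, n3}
|Sat(AF (idle → (AX (req ∧ grant))))| = |{n2, n3}| = 2.

2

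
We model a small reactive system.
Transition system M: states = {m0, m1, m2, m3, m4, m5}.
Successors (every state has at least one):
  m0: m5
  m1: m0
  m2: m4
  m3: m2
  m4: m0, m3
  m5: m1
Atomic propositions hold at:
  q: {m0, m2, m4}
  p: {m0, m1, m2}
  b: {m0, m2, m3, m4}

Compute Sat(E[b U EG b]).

{m2, m3, m4}

EG b: greatest fixpoint, start Z0 = {m0, m2, m3, m4}, keep only states in Sat with some successor in Z. Z1 = {m2, m3, m4}; fixed.
Sat(EG b) = {m2, m3, m4}
E[b U EG b]: least fixpoint, start Z0 = Sat(EG b) = {m2, m3, m4}, add states in Sat(b) with some successor in Z. Already a fixed point.
Sat(E[b U EG b]) = {m2, m3, m4}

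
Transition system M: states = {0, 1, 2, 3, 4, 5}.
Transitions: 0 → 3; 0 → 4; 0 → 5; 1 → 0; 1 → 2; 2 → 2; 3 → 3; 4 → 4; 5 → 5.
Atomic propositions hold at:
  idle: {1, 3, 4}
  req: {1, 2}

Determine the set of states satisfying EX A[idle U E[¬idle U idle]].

{0, 1, 3, 4}

Sat(¬idle) = {0, 2, 5}
E[¬idle U idle]: least fixpoint, start Z0 = Sat(idle) = {1, 3, 4}, add states in Sat(¬idle) with some successor in Z. Z1 = {0, 1, 3, 4}; fixed.
Sat(E[¬idle U idle]) = {0, 1, 3, 4}
A[idle U E[¬idle U idle]]: least fixpoint, start Z0 = Sat(E[¬idle U idle]) = {0, 1, 3, 4}, add states in Sat(idle) with every successor in Z. Already a fixed point.
Sat(A[idle U E[¬idle U idle]]) = {0, 1, 3, 4}
Sat(EX A[idle U E[¬idle U idle]]) = {s : some successor in {0, 1, 3, 4}} = {0, 1, 3, 4}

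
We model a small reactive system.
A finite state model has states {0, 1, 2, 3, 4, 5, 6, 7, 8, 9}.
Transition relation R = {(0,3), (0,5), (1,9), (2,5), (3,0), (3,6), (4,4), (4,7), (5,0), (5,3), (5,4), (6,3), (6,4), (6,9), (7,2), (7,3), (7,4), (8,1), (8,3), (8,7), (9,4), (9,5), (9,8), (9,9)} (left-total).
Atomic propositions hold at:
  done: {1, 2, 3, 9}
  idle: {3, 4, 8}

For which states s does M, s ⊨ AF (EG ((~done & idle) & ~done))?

Sat(~done) = {0, 4, 5, 6, 7, 8}
Sat(~done & idle) = {4, 8}
Sat((~done & idle) & ~done) = {4, 8}
EG ((~done & idle) & ~done): greatest fixpoint, start Z0 = {4, 8}, keep only states in Sat with some successor in Z. Z1 = {4}; fixed.
Sat(EG ((~done & idle) & ~done)) = {4}
AF (EG ((~done & idle) & ~done)): least fixpoint, start Z0 = {4}, add states with every successor in Z. Already a fixed point.
Sat(AF (EG ((~done & idle) & ~done))) = {4}

{4}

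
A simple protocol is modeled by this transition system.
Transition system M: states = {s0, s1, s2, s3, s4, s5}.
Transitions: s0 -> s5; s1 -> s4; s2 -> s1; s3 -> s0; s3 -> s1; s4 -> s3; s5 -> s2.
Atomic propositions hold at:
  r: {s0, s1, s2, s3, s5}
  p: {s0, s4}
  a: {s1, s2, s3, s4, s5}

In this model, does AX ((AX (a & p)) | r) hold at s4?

Yes

Sat(a & p) = {s4}
Sat(AX (a & p)) = {s : every successor in {s4}} = {s1}
Sat((AX (a & p)) | r) = {s0, s1, s2, s3, s5}
Sat(AX ((AX (a & p)) | r)) = {s : every successor in {s0, s1, s2, s3, s5}} = {s0, s2, s3, s4, s5}
s4 ∈ Sat(AX ((AX (a & p)) | r)) = {s0, s2, s3, s4, s5}, so the formula holds at s4.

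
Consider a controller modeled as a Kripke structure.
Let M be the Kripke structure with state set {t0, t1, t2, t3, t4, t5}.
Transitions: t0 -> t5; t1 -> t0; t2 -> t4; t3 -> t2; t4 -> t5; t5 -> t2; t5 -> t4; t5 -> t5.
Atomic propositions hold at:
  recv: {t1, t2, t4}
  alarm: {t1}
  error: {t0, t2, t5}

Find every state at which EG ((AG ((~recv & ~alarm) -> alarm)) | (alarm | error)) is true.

{t0, t1, t5}

Sat(~recv) = {t0, t3, t5}
Sat(~alarm) = {t0, t2, t3, t4, t5}
Sat(~recv & ~alarm) = {t0, t3, t5}
Sat((~recv & ~alarm) -> alarm) = {t1, t2, t4}
AG ((~recv & ~alarm) -> alarm): greatest fixpoint, start Z0 = {t1, t2, t4}, keep only states in Sat with every successor in Z. Z1 = {t2}; Z2 = ∅; fixed.
Sat(AG ((~recv & ~alarm) -> alarm)) = ∅
Sat(alarm | error) = {t0, t1, t2, t5}
Sat((AG ((~recv & ~alarm) -> alarm)) | (alarm | error)) = {t0, t1, t2, t5}
EG ((AG ((~recv & ~alarm) -> alarm)) | (alarm | error)): greatest fixpoint, start Z0 = {t0, t1, t2, t5}, keep only states in Sat with some successor in Z. Z1 = {t0, t1, t5}; fixed.
Sat(EG ((AG ((~recv & ~alarm) -> alarm)) | (alarm | error))) = {t0, t1, t5}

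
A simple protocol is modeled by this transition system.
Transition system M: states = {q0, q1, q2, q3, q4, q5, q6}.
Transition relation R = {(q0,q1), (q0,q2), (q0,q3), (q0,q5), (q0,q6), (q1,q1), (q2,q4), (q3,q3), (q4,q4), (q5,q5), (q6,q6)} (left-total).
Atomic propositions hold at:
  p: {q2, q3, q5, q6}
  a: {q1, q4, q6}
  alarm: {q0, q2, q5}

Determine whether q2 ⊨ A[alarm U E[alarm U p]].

Yes

E[alarm U p]: least fixpoint, start Z0 = Sat(p) = {q2, q3, q5, q6}, add states in Sat(alarm) with some successor in Z. Z1 = {q0, q2, q3, q5, q6}; fixed.
Sat(E[alarm U p]) = {q0, q2, q3, q5, q6}
A[alarm U E[alarm U p]]: least fixpoint, start Z0 = Sat(E[alarm U p]) = {q0, q2, q3, q5, q6}, add states in Sat(alarm) with every successor in Z. Already a fixed point.
Sat(A[alarm U E[alarm U p]]) = {q0, q2, q3, q5, q6}
q2 ∈ Sat(A[alarm U E[alarm U p]]) = {q0, q2, q3, q5, q6}, so the formula holds at q2.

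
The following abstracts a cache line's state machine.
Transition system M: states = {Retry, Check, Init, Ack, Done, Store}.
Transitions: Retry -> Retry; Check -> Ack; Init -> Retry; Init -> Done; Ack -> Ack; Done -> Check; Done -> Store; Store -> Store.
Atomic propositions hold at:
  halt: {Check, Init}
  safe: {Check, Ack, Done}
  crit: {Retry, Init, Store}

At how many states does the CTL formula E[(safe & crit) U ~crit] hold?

Sat(safe & crit) = ∅
Sat(~crit) = {Check, Ack, Done}
E[(safe & crit) U ~crit]: least fixpoint, start Z0 = Sat(~crit) = {Check, Ack, Done}, add states in Sat(safe & crit) with some successor in Z. Already a fixed point.
Sat(E[(safe & crit) U ~crit]) = {Check, Ack, Done}
|Sat(E[(safe & crit) U ~crit])| = |{Check, Ack, Done}| = 3.

3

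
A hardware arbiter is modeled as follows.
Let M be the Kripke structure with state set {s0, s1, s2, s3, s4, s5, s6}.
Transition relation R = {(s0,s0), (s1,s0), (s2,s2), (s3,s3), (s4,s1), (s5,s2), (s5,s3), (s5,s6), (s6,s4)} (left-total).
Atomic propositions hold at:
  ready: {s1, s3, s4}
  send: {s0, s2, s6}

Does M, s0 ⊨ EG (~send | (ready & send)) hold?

Sat(~send) = {s1, s3, s4, s5}
Sat(ready & send) = ∅
Sat(~send | (ready & send)) = {s1, s3, s4, s5}
EG (~send | (ready & send)): greatest fixpoint, start Z0 = {s1, s3, s4, s5}, keep only states in Sat with some successor in Z. Z1 = {s3, s4, s5}; Z2 = {s3, s5}; fixed.
Sat(EG (~send | (ready & send))) = {s3, s5}
s0 ∉ Sat(EG (~send | (ready & send))) = {s3, s5}, so the formula does not hold at s0.

No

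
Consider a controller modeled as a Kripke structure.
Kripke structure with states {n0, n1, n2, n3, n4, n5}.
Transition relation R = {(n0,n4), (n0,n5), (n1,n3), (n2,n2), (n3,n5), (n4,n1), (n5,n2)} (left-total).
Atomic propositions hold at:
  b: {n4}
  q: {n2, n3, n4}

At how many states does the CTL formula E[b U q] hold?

E[b U q]: least fixpoint, start Z0 = Sat(q) = {n2, n3, n4}, add states in Sat(b) with some successor in Z. Already a fixed point.
Sat(E[b U q]) = {n2, n3, n4}
|Sat(E[b U q])| = |{n2, n3, n4}| = 3.

3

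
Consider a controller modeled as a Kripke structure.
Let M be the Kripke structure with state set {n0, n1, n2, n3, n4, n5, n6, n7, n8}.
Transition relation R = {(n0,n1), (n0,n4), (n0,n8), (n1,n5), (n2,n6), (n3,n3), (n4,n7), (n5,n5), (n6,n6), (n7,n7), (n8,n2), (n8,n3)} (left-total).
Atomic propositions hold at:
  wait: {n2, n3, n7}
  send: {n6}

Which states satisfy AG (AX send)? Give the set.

Sat(AX send) = {s : every successor in {n6}} = {n2, n6}
AG (AX send): greatest fixpoint, start Z0 = {n2, n6}, keep only states in Sat with every successor in Z. Already a fixed point.
Sat(AG (AX send)) = {n2, n6}

{n2, n6}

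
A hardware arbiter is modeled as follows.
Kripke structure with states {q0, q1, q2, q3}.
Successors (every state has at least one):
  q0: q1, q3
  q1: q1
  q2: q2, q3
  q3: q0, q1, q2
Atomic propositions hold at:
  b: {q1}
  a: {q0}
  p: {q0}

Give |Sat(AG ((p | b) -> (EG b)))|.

1

Sat(p | b) = {q0, q1}
EG b: greatest fixpoint, start Z0 = {q1}, keep only states in Sat with some successor in Z. Already a fixed point.
Sat(EG b) = {q1}
Sat((p | b) -> (EG b)) = {q1, q2, q3}
AG ((p | b) -> (EG b)): greatest fixpoint, start Z0 = {q1, q2, q3}, keep only states in Sat with every successor in Z. Z1 = {q1, q2}; Z2 = {q1}; fixed.
Sat(AG ((p | b) -> (EG b))) = {q1}
|Sat(AG ((p | b) -> (EG b)))| = |{q1}| = 1.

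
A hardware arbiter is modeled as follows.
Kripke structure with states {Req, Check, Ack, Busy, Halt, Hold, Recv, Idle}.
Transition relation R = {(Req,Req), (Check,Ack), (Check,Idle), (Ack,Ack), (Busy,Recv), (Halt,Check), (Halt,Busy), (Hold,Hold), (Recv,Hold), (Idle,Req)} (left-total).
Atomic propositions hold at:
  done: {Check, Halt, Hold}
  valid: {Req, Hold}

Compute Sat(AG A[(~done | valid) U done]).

Sat(~done) = {Req, Ack, Busy, Recv, Idle}
Sat(~done | valid) = {Req, Ack, Busy, Hold, Recv, Idle}
A[(~done | valid) U done]: least fixpoint, start Z0 = Sat(done) = {Check, Halt, Hold}, add states in Sat(~done | valid) with every successor in Z. Z1 = {Check, Halt, Hold, Recv}; Z2 = {Check, Busy, Halt, Hold, Recv}; fixed.
Sat(A[(~done | valid) U done]) = {Check, Busy, Halt, Hold, Recv}
AG A[(~done | valid) U done]: greatest fixpoint, start Z0 = {Check, Busy, Halt, Hold, Recv}, keep only states in Sat with every successor in Z. Z1 = {Busy, Halt, Hold, Recv}; Z2 = {Busy, Hold, Recv}; fixed.
Sat(AG A[(~done | valid) U done]) = {Busy, Hold, Recv}

{Busy, Hold, Recv}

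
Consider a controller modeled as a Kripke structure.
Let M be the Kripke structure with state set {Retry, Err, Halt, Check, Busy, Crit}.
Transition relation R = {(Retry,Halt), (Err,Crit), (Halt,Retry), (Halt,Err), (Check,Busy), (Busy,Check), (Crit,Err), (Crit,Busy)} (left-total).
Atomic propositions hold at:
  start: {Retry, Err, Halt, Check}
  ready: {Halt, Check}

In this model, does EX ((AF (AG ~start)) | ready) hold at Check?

No

Sat(~start) = {Busy, Crit}
AG ~start: greatest fixpoint, start Z0 = {Busy, Crit}, keep only states in Sat with every successor in Z. Z1 = ∅; fixed.
Sat(AG ~start) = ∅
AF (AG ~start): least fixpoint, start Z0 = ∅, add states with every successor in Z. Already a fixed point.
Sat(AF (AG ~start)) = ∅
Sat((AF (AG ~start)) | ready) = {Halt, Check}
Sat(EX ((AF (AG ~start)) | ready)) = {s : some successor in {Halt, Check}} = {Retry, Busy}
Check ∉ Sat(EX ((AF (AG ~start)) | ready)) = {Retry, Busy}, so the formula does not hold at Check.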